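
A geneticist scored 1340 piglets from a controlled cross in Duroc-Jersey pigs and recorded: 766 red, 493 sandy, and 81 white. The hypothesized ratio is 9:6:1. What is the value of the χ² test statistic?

The 9:6:1 ratio has 16 parts, so with N = 1340 the expected counts are:
  red: 1340 × 9/16 = 753.75
  sandy: 1340 × 6/16 = 502.5
  white: 1340 × 1/16 = 83.75
χ² = Σ (O − E)² / E
  red: (766 − 753.75)² / 753.75 = 0.1991
  sandy: (493 − 502.5)² / 502.5 = 0.1796
  white: (81 − 83.75)² / 83.75 = 0.0903
χ² = 0.1991 + 0.1796 + 0.0903 = 0.469

0.469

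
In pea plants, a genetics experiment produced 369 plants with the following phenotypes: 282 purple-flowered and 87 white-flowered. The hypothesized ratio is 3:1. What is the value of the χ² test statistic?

The 3:1 ratio has 4 parts, so with N = 369 the expected counts are:
  purple-flowered: 369 × 3/4 = 276.75
  white-flowered: 369 × 1/4 = 92.25
χ² = Σ (O − E)² / E
  purple-flowered: (282 − 276.75)² / 276.75 = 0.0996
  white-flowered: (87 − 92.25)² / 92.25 = 0.2988
χ² = 0.0996 + 0.2988 = 0.3984 ≈ 0.398

0.398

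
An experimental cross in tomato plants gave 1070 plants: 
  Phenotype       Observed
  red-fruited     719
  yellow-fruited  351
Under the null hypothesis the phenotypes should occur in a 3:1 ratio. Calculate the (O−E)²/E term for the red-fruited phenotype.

8.688

Under the 3:1 hypothesis (Σ ratio = 4, N = 1070):
  red-fruited: 1070 × 3/4 = 802.5
  yellow-fruited: 1070 × 1/4 = 267.5
Contribution of red-fruited: (719 − 802.5)² / 802.5 = 8.6882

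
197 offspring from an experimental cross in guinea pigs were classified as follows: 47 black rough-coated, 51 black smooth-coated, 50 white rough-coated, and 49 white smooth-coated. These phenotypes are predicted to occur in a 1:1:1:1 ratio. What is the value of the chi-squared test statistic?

0.178

Under the 1:1:1:1 hypothesis (Σ ratio = 4, N = 197):
  black rough-coated: 197 × 1/4 = 49.25
  black smooth-coated: 197 × 1/4 = 49.25
  white rough-coated: 197 × 1/4 = 49.25
  white smooth-coated: 197 × 1/4 = 49.25
χ² = Σ (O − E)² / E
  black rough-coated: (47 − 49.25)² / 49.25 = 0.1028
  black smooth-coated: (51 − 49.25)² / 49.25 = 0.0622
  white rough-coated: (50 − 49.25)² / 49.25 = 0.0114
  white smooth-coated: (49 − 49.25)² / 49.25 = 0.0013
χ² = 0.1028 + 0.0622 + 0.0114 + 0.0013 = 0.1777 ≈ 0.178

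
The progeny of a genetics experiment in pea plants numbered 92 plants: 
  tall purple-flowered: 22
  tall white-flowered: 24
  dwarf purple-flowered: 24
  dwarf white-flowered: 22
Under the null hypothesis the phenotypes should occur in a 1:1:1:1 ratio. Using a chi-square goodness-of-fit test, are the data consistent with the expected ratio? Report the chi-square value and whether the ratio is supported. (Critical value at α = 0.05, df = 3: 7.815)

Under the 1:1:1:1 hypothesis (Σ ratio = 4, N = 92):
  tall purple-flowered: 92 × 1/4 = 23
  tall white-flowered: 92 × 1/4 = 23
  dwarf purple-flowered: 92 × 1/4 = 23
  dwarf white-flowered: 92 × 1/4 = 23
χ² = Σ (O − E)² / E
  tall purple-flowered: (22 − 23)² / 23 = 0.0435
  tall white-flowered: (24 − 23)² / 23 = 0.0435
  dwarf purple-flowered: (24 − 23)² / 23 = 0.0435
  dwarf white-flowered: (22 − 23)² / 23 = 0.0435
χ² = 0.0435 + 0.0435 + 0.0435 + 0.0435 = 0.174
Degrees of freedom = 4 − 1 = 3; critical value at α = 0.05 is 7.815.
Since 0.174 < 7.815, we fail to reject the null hypothesis — the data are consistent with the 1:1:1:1 ratio.

0.174; consistent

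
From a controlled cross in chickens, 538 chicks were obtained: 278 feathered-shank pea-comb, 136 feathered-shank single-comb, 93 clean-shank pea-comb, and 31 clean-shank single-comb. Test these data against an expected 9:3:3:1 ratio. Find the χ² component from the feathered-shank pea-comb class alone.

2.004

Under the 9:3:3:1 hypothesis (Σ ratio = 16, N = 538):
  feathered-shank pea-comb: 538 × 9/16 = 302.625
  feathered-shank single-comb: 538 × 3/16 = 100.875
  clean-shank pea-comb: 538 × 3/16 = 100.875
  clean-shank single-comb: 538 × 1/16 = 33.625
Contribution of feathered-shank pea-comb: (278 − 302.625)² / 302.625 = 2.0038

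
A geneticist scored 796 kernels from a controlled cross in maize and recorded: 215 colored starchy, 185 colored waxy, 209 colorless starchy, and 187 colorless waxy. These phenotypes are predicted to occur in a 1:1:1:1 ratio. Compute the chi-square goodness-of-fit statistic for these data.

Under the 1:1:1:1 hypothesis (Σ ratio = 4, N = 796):
  colored starchy: 796 × 1/4 = 199
  colored waxy: 796 × 1/4 = 199
  colorless starchy: 796 × 1/4 = 199
  colorless waxy: 796 × 1/4 = 199
χ² = Σ (O − E)² / E
  colored starchy: (215 − 199)² / 199 = 1.2864
  colored waxy: (185 − 199)² / 199 = 0.9849
  colorless starchy: (209 − 199)² / 199 = 0.5025
  colorless waxy: (187 − 199)² / 199 = 0.7236
χ² = 1.2864 + 0.9849 + 0.5025 + 0.7236 = 3.4974 ≈ 3.497

3.497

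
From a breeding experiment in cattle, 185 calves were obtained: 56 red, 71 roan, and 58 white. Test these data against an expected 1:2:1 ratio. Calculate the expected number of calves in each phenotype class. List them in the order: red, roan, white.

46.25, 92.5, 46.25

Total ratio parts = 4. Expected numbers out of 185:
  red: 185 × 1/4 = 46.25
  roan: 185 × 2/4 = 92.5
  white: 185 × 1/4 = 46.25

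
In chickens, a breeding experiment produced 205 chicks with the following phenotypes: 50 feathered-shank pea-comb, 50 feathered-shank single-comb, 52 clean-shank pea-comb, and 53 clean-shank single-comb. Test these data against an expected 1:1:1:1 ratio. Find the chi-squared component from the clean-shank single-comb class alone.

Expected counts for N = 205 under a 1:1:1:1 ratio (total parts = 4):
  feathered-shank pea-comb: 205 × 1/4 = 51.25
  feathered-shank single-comb: 205 × 1/4 = 51.25
  clean-shank pea-comb: 205 × 1/4 = 51.25
  clean-shank single-comb: 205 × 1/4 = 51.25
Contribution of clean-shank single-comb: (53 − 51.25)² / 51.25 = 0.0598

0.060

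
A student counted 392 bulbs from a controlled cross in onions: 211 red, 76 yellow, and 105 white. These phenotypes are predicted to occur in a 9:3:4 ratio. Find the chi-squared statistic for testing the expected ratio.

The 9:3:4 ratio has 16 parts, so with N = 392 the expected counts are:
  red: 392 × 9/16 = 220.5
  yellow: 392 × 3/16 = 73.5
  white: 392 × 4/16 = 98
χ² = Σ (O − E)² / E
  red: (211 − 220.5)² / 220.5 = 0.4093
  yellow: (76 − 73.5)² / 73.5 = 0.0850
  white: (105 − 98)² / 98 = 0.5000
χ² = 0.4093 + 0.0850 + 0.5000 = 0.9943 ≈ 0.994

0.994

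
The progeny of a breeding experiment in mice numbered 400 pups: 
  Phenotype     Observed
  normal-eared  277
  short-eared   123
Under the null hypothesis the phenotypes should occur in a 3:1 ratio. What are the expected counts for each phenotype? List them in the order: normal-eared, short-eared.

Expected counts for N = 400 under a 3:1 ratio (total parts = 4):
  normal-eared: 400 × 3/4 = 300
  short-eared: 400 × 1/4 = 100

300, 100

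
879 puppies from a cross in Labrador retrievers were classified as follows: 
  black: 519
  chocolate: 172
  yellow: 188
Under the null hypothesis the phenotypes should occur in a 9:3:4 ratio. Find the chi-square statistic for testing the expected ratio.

The 9:3:4 ratio has 16 parts, so with N = 879 the expected counts are:
  black: 879 × 9/16 = 494.4375
  chocolate: 879 × 3/16 = 164.8125
  yellow: 879 × 4/16 = 219.75
χ² = Σ (O − E)² / E
  black: (519 − 494.4375)² / 494.4375 = 1.2202
  chocolate: (172 − 164.8125)² / 164.8125 = 0.3134
  yellow: (188 − 219.75)² / 219.75 = 4.5873
χ² = 1.2202 + 0.3134 + 4.5873 = 6.1209 ≈ 6.121

6.121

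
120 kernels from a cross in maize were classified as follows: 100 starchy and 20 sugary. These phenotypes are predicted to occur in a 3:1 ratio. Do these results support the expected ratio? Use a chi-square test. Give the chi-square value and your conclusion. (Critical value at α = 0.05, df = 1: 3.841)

Under the 3:1 hypothesis (Σ ratio = 4, N = 120):
  starchy: 120 × 3/4 = 90
  sugary: 120 × 1/4 = 30
χ² = Σ (O − E)² / E
  starchy: (100 − 90)² / 90 = 1.1111
  sugary: (20 − 30)² / 30 = 3.3333
χ² = 1.1111 + 3.3333 = 4.4444 ≈ 4.444
Degrees of freedom = 2 − 1 = 1; critical value at α = 0.05 is 3.841.
Since 4.444 > 3.841, we reject the null hypothesis — the data do not fit the 3:1 ratio.

4.444; not consistent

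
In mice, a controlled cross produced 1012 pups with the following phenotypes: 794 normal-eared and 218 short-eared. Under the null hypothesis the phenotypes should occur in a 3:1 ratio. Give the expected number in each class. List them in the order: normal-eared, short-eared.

Under the 3:1 hypothesis (Σ ratio = 4, N = 1012):
  normal-eared: 1012 × 3/4 = 759
  short-eared: 1012 × 1/4 = 253

759, 253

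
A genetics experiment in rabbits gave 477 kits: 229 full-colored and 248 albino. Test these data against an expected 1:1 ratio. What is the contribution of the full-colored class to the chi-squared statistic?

0.378

Expected counts for N = 477 under a 1:1 ratio (total parts = 2):
  full-colored: 477 × 1/2 = 238.5
  albino: 477 × 1/2 = 238.5
Contribution of full-colored: (229 − 238.5)² / 238.5 = 0.3784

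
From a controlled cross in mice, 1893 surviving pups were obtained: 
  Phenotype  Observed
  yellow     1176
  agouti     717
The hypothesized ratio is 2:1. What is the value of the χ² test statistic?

17.582

Expected counts for N = 1893 under a 2:1 ratio (total parts = 3):
  yellow: 1893 × 2/3 = 1262
  agouti: 1893 × 1/3 = 631
χ² = Σ (O − E)² / E
  yellow: (1176 − 1262)² / 1262 = 5.8605
  agouti: (717 − 631)² / 631 = 11.7211
χ² = 5.8605 + 11.7211 = 17.5816 ≈ 17.582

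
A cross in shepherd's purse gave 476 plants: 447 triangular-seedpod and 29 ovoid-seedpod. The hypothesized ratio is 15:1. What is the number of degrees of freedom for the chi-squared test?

1

A goodness-of-fit test with 2 phenotype classes has df = 2 − 1 = 1.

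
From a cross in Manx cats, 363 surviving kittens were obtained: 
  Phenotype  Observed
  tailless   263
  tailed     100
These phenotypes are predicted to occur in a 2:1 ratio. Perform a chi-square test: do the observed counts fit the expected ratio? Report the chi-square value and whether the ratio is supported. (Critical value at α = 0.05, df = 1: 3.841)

Total ratio parts = 3. Expected numbers out of 363:
  tailless: 363 × 2/3 = 242
  tailed: 363 × 1/3 = 121
χ² = Σ (O − E)² / E
  tailless: (263 − 242)² / 242 = 1.8223
  tailed: (100 − 121)² / 121 = 3.6446
χ² = 1.8223 + 3.6446 = 5.4669 ≈ 5.467
Degrees of freedom = 2 − 1 = 1; critical value at α = 0.05 is 3.841.
Since 5.467 > 3.841, we reject the null hypothesis — the data do not fit the 2:1 ratio.

5.467; not consistent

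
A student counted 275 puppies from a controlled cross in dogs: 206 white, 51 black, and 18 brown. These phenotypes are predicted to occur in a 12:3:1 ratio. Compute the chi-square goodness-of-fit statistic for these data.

0.045

The 12:3:1 ratio has 16 parts, so with N = 275 the expected counts are:
  white: 275 × 12/16 = 206.25
  black: 275 × 3/16 = 51.5625
  brown: 275 × 1/16 = 17.1875
χ² = Σ (O − E)² / E
  white: (206 − 206.25)² / 206.25 = 0.0003
  black: (51 − 51.5625)² / 51.5625 = 0.0061
  brown: (18 − 17.1875)² / 17.1875 = 0.0384
χ² = 0.0003 + 0.0061 + 0.0384 = 0.0448 ≈ 0.045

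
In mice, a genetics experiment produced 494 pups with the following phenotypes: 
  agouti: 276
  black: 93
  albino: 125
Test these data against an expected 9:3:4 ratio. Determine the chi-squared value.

0.032

Expected counts for N = 494 under a 9:3:4 ratio (total parts = 16):
  agouti: 494 × 9/16 = 277.875
  black: 494 × 3/16 = 92.625
  albino: 494 × 4/16 = 123.5
χ² = Σ (O − E)² / E
  agouti: (276 − 277.875)² / 277.875 = 0.0127
  black: (93 − 92.625)² / 92.625 = 0.0015
  albino: (125 − 123.5)² / 123.5 = 0.0182
χ² = 0.0127 + 0.0015 + 0.0182 = 0.0324 ≈ 0.032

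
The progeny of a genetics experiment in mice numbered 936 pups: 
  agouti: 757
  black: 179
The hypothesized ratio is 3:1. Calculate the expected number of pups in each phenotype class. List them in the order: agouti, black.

The 3:1 ratio has 4 parts, so with N = 936 the expected counts are:
  agouti: 936 × 3/4 = 702
  black: 936 × 1/4 = 234

702, 234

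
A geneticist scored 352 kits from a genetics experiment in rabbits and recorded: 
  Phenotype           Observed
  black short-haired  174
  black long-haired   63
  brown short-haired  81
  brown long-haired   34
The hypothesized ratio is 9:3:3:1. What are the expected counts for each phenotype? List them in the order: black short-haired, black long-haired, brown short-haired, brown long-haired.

The 9:3:3:1 ratio has 16 parts, so with N = 352 the expected counts are:
  black short-haired: 352 × 9/16 = 198
  black long-haired: 352 × 3/16 = 66
  brown short-haired: 352 × 3/16 = 66
  brown long-haired: 352 × 1/16 = 22

198, 66, 66, 22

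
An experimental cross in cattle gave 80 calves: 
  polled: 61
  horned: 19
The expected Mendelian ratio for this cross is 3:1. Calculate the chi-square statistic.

0.067

Total ratio parts = 4. Expected numbers out of 80:
  polled: 80 × 3/4 = 60
  horned: 80 × 1/4 = 20
χ² = Σ (O − E)² / E
  polled: (61 − 60)² / 60 = 0.0167
  horned: (19 − 20)² / 20 = 0.0500
χ² = 0.0167 + 0.0500 = 0.0667 ≈ 0.067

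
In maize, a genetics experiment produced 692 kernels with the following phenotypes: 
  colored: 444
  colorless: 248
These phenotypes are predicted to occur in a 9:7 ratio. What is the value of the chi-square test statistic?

17.602

Total ratio parts = 16. Expected numbers out of 692:
  colored: 692 × 9/16 = 389.25
  colorless: 692 × 7/16 = 302.75
χ² = Σ (O − E)² / E
  colored: (444 − 389.25)² / 389.25 = 7.7009
  colorless: (248 − 302.75)² / 302.75 = 9.9011
χ² = 7.7009 + 9.9011 = 17.602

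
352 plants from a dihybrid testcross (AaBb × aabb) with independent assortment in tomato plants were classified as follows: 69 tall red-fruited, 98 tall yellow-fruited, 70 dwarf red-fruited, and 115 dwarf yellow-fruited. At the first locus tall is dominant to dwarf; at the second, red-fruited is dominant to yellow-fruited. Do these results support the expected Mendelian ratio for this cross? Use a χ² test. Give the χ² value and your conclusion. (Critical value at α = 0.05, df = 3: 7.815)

A dihybrid testcross with independent assortment gives a 1:1:1:1 ratio.
Under the 1:1:1:1 hypothesis (Σ ratio = 4, N = 352):
  tall red-fruited: 352 × 1/4 = 88
  tall yellow-fruited: 352 × 1/4 = 88
  dwarf red-fruited: 352 × 1/4 = 88
  dwarf yellow-fruited: 352 × 1/4 = 88
χ² = Σ (O − E)² / E
  tall red-fruited: (69 − 88)² / 88 = 4.1023
  tall yellow-fruited: (98 − 88)² / 88 = 1.1364
  dwarf red-fruited: (70 − 88)² / 88 = 3.6818
  dwarf yellow-fruited: (115 − 88)² / 88 = 8.2841
χ² = 4.1023 + 1.1364 + 3.6818 + 8.2841 = 17.2046 ≈ 17.205
Degrees of freedom = 4 − 1 = 3; critical value at α = 0.05 is 7.815.
Since 17.205 > 7.815, we reject the null hypothesis — the data do not fit the 1:1:1:1 ratio.

17.205; not consistent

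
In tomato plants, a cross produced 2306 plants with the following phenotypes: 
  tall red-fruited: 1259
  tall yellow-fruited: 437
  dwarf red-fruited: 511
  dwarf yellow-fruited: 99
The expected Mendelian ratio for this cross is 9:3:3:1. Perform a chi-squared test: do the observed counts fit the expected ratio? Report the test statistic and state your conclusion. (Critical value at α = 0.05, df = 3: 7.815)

29.596; not consistent

Under the 9:3:3:1 hypothesis (Σ ratio = 16, N = 2306):
  tall red-fruited: 2306 × 9/16 = 1297.125
  tall yellow-fruited: 2306 × 3/16 = 432.375
  dwarf red-fruited: 2306 × 3/16 = 432.375
  dwarf yellow-fruited: 2306 × 1/16 = 144.125
χ² = Σ (O − E)² / E
  tall red-fruited: (1259 − 1297.125)² / 1297.125 = 1.1206
  tall yellow-fruited: (437 − 432.375)² / 432.375 = 0.0495
  dwarf red-fruited: (511 − 432.375)² / 432.375 = 14.2975
  dwarf yellow-fruited: (99 − 144.125)² / 144.125 = 14.1285
χ² = 1.1206 + 0.0495 + 14.2975 + 14.1285 = 29.5961 ≈ 29.596
Degrees of freedom = 4 − 1 = 3; critical value at α = 0.05 is 7.815.
Since 29.596 > 7.815, we reject the null hypothesis — the data do not fit the 9:3:3:1 ratio.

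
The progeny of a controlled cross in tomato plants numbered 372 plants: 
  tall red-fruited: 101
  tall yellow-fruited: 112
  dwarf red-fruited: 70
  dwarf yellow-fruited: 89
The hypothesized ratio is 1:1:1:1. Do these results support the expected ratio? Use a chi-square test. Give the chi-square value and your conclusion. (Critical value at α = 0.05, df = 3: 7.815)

10.430; not consistent

Total ratio parts = 4. Expected numbers out of 372:
  tall red-fruited: 372 × 1/4 = 93
  tall yellow-fruited: 372 × 1/4 = 93
  dwarf red-fruited: 372 × 1/4 = 93
  dwarf yellow-fruited: 372 × 1/4 = 93
χ² = Σ (O − E)² / E
  tall red-fruited: (101 − 93)² / 93 = 0.6882
  tall yellow-fruited: (112 − 93)² / 93 = 3.8817
  dwarf red-fruited: (70 − 93)² / 93 = 5.6882
  dwarf yellow-fruited: (89 − 93)² / 93 = 0.1720
χ² = 0.6882 + 3.8817 + 5.6882 + 0.1720 = 10.4301 ≈ 10.430
Degrees of freedom = 4 − 1 = 3; critical value at α = 0.05 is 7.815.
Since 10.430 > 7.815, we reject the null hypothesis — the data do not fit the 1:1:1:1 ratio.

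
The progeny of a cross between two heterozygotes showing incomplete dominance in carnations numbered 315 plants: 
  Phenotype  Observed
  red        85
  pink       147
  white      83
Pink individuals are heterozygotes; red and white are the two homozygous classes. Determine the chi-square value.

1.425

With incomplete dominance, a heterozygote × heterozygote cross gives a 1:2:1 phenotypic ratio.
Under the 1:2:1 hypothesis (Σ ratio = 4, N = 315):
  red: 315 × 1/4 = 78.75
  pink: 315 × 2/4 = 157.5
  white: 315 × 1/4 = 78.75
χ² = Σ (O − E)² / E
  red: (85 − 78.75)² / 78.75 = 0.4960
  pink: (147 − 157.5)² / 157.5 = 0.7000
  white: (83 − 78.75)² / 78.75 = 0.2294
χ² = 0.4960 + 0.7000 + 0.2294 = 1.4254 ≈ 1.425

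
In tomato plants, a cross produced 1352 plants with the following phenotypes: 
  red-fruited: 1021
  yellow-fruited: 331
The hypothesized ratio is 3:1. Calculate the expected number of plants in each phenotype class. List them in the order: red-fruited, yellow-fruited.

The 3:1 ratio has 4 parts, so with N = 1352 the expected counts are:
  red-fruited: 1352 × 3/4 = 1014
  yellow-fruited: 1352 × 1/4 = 338

1014, 338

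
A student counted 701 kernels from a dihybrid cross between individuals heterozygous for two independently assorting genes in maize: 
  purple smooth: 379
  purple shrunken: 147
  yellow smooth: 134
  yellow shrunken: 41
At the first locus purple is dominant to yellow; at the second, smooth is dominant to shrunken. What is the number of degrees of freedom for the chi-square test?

3

A dihybrid F₂ with independent assortment and complete dominance at both loci gives a 9:3:3:1 phenotypic ratio.
A goodness-of-fit test with 4 phenotype classes has df = 4 − 1 = 3.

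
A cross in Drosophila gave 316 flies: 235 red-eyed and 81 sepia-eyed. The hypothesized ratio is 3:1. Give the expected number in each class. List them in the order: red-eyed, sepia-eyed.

Total ratio parts = 4. Expected numbers out of 316:
  red-eyed: 316 × 3/4 = 237
  sepia-eyed: 316 × 1/4 = 79

237, 79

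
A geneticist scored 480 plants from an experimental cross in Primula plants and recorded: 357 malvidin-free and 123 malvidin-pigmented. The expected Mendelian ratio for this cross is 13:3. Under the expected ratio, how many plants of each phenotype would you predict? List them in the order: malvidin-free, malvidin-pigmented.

Total ratio parts = 16. Expected numbers out of 480:
  malvidin-free: 480 × 13/16 = 390
  malvidin-pigmented: 480 × 3/16 = 90

390, 90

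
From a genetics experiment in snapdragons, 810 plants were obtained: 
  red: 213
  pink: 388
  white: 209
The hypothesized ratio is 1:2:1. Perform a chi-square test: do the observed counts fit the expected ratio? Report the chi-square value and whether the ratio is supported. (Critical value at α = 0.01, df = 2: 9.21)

1.467; consistent

Expected counts for N = 810 under a 1:2:1 ratio (total parts = 4):
  red: 810 × 1/4 = 202.5
  pink: 810 × 2/4 = 405
  white: 810 × 1/4 = 202.5
χ² = Σ (O − E)² / E
  red: (213 − 202.5)² / 202.5 = 0.5444
  pink: (388 − 405)² / 405 = 0.7136
  white: (209 − 202.5)² / 202.5 = 0.2086
χ² = 0.5444 + 0.7136 + 0.2086 = 1.4666 ≈ 1.467
Degrees of freedom = 3 − 1 = 2; critical value at α = 0.01 is 9.21.
Since 1.467 < 9.21, we fail to reject the null hypothesis — the data are consistent with the 1:2:1 ratio.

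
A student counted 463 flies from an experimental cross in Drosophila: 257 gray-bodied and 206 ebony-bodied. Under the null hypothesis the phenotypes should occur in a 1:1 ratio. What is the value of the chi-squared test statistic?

5.618

The 1:1 ratio has 2 parts, so with N = 463 the expected counts are:
  gray-bodied: 463 × 1/2 = 231.5
  ebony-bodied: 463 × 1/2 = 231.5
χ² = Σ (O − E)² / E
  gray-bodied: (257 − 231.5)² / 231.5 = 2.8089
  ebony-bodied: (206 − 231.5)² / 231.5 = 2.8089
χ² = 2.8089 + 2.8089 = 5.6178 ≈ 5.618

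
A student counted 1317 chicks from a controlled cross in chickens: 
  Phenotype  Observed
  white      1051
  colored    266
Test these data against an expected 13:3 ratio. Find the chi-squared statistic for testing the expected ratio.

Under the 13:3 hypothesis (Σ ratio = 16, N = 1317):
  white: 1317 × 13/16 = 1070.0625
  colored: 1317 × 3/16 = 246.9375
χ² = Σ (O − E)² / E
  white: (1051 − 1070.0625)² / 1070.0625 = 0.3396
  colored: (266 − 246.9375)² / 246.9375 = 1.4715
χ² = 0.3396 + 1.4715 = 1.8111 ≈ 1.811

1.811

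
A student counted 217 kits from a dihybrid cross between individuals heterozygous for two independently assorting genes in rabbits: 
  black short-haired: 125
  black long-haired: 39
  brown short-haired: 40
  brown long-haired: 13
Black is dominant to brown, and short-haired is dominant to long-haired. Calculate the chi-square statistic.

0.176

A dihybrid F₂ with independent assortment and complete dominance at both loci gives a 9:3:3:1 phenotypic ratio.
Under the 9:3:3:1 hypothesis (Σ ratio = 16, N = 217):
  black short-haired: 217 × 9/16 = 122.0625
  black long-haired: 217 × 3/16 = 40.6875
  brown short-haired: 217 × 3/16 = 40.6875
  brown long-haired: 217 × 1/16 = 13.5625
χ² = Σ (O − E)² / E
  black short-haired: (125 − 122.0625)² / 122.0625 = 0.0707
  black long-haired: (39 − 40.6875)² / 40.6875 = 0.0700
  brown short-haired: (40 − 40.6875)² / 40.6875 = 0.0116
  brown long-haired: (13 − 13.5625)² / 13.5625 = 0.0233
χ² = 0.0707 + 0.0700 + 0.0116 + 0.0233 = 0.1756 ≈ 0.176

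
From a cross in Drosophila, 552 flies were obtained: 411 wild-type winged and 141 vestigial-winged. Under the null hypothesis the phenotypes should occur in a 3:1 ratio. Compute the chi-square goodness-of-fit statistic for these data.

0.087

Total ratio parts = 4. Expected numbers out of 552:
  wild-type winged: 552 × 3/4 = 414
  vestigial-winged: 552 × 1/4 = 138
χ² = Σ (O − E)² / E
  wild-type winged: (411 − 414)² / 414 = 0.0217
  vestigial-winged: (141 − 138)² / 138 = 0.0652
χ² = 0.0217 + 0.0652 = 0.0869 ≈ 0.087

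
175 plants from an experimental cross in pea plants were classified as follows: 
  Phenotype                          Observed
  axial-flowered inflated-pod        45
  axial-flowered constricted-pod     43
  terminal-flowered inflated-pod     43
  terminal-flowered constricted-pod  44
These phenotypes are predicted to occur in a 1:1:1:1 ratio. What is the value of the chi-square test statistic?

0.063

Total ratio parts = 4. Expected numbers out of 175:
  axial-flowered inflated-pod: 175 × 1/4 = 43.75
  axial-flowered constricted-pod: 175 × 1/4 = 43.75
  terminal-flowered inflated-pod: 175 × 1/4 = 43.75
  terminal-flowered constricted-pod: 175 × 1/4 = 43.75
χ² = Σ (O − E)² / E
  axial-flowered inflated-pod: (45 − 43.75)² / 43.75 = 0.0357
  axial-flowered constricted-pod: (43 − 43.75)² / 43.75 = 0.0129
  terminal-flowered inflated-pod: (43 − 43.75)² / 43.75 = 0.0129
  terminal-flowered constricted-pod: (44 − 43.75)² / 43.75 = 0.0014
χ² = 0.0357 + 0.0129 + 0.0129 + 0.0014 = 0.0629 ≈ 0.063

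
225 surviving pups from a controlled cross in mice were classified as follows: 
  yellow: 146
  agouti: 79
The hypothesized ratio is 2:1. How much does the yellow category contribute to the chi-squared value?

0.107

Total ratio parts = 3. Expected numbers out of 225:
  yellow: 225 × 2/3 = 150
  agouti: 225 × 1/3 = 75
Contribution of yellow: (146 − 150)² / 150 = 0.1067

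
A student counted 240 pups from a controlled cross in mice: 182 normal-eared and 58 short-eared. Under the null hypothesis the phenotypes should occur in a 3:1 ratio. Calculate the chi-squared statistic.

Under the 3:1 hypothesis (Σ ratio = 4, N = 240):
  normal-eared: 240 × 3/4 = 180
  short-eared: 240 × 1/4 = 60
χ² = Σ (O − E)² / E
  normal-eared: (182 − 180)² / 180 = 0.0222
  short-eared: (58 − 60)² / 60 = 0.0667
χ² = 0.0222 + 0.0667 = 0.0889 ≈ 0.089

0.089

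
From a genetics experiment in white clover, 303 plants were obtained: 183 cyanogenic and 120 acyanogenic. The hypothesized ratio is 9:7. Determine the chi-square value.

2.116

Total ratio parts = 16. Expected numbers out of 303:
  cyanogenic: 303 × 9/16 = 170.4375
  acyanogenic: 303 × 7/16 = 132.5625
χ² = Σ (O − E)² / E
  cyanogenic: (183 − 170.4375)² / 170.4375 = 0.9259
  acyanogenic: (120 − 132.5625)² / 132.5625 = 1.1905
χ² = 0.9259 + 1.1905 = 2.1164 ≈ 2.116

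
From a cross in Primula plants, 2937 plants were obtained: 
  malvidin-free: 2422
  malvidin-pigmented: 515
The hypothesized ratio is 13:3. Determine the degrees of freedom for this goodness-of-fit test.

A goodness-of-fit test with 2 phenotype classes has df = 2 − 1 = 1.

1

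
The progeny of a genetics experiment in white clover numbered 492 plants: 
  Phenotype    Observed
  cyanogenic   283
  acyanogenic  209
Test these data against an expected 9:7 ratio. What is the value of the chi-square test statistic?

The 9:7 ratio has 16 parts, so with N = 492 the expected counts are:
  cyanogenic: 492 × 9/16 = 276.75
  acyanogenic: 492 × 7/16 = 215.25
χ² = Σ (O − E)² / E
  cyanogenic: (283 − 276.75)² / 276.75 = 0.1411
  acyanogenic: (209 − 215.25)² / 215.25 = 0.1815
χ² = 0.1411 + 0.1815 = 0.3226 ≈ 0.323

0.323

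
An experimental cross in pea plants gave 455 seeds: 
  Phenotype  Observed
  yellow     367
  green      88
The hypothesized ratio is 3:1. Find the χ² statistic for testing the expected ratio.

The 3:1 ratio has 4 parts, so with N = 455 the expected counts are:
  yellow: 455 × 3/4 = 341.25
  green: 455 × 1/4 = 113.75
χ² = Σ (O − E)² / E
  yellow: (367 − 341.25)² / 341.25 = 1.9430
  green: (88 − 113.75)² / 113.75 = 5.8291
χ² = 1.9430 + 5.8291 = 7.7721 ≈ 7.772

7.772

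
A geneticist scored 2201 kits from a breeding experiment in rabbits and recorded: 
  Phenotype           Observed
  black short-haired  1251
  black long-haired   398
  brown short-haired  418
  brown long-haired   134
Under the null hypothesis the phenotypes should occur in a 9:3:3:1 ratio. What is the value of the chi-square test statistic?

Under the 9:3:3:1 hypothesis (Σ ratio = 16, N = 2201):
  black short-haired: 2201 × 9/16 = 1238.0625
  black long-haired: 2201 × 3/16 = 412.6875
  brown short-haired: 2201 × 3/16 = 412.6875
  brown long-haired: 2201 × 1/16 = 137.5625
χ² = Σ (O − E)² / E
  black short-haired: (1251 − 1238.0625)² / 1238.0625 = 0.1352
  black long-haired: (398 − 412.6875)² / 412.6875 = 0.5227
  brown short-haired: (418 − 412.6875)² / 412.6875 = 0.0684
  brown long-haired: (134 − 137.5625)² / 137.5625 = 0.0923
χ² = 0.1352 + 0.5227 + 0.0684 + 0.0923 = 0.8186 ≈ 0.819

0.819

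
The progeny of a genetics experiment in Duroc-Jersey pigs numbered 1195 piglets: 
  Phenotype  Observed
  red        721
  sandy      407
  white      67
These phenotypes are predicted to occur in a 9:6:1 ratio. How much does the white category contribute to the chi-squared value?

The 9:6:1 ratio has 16 parts, so with N = 1195 the expected counts are:
  red: 1195 × 9/16 = 672.1875
  sandy: 1195 × 6/16 = 448.125
  white: 1195 × 1/16 = 74.6875
Contribution of white: (67 − 74.6875)² / 74.6875 = 0.7913

0.791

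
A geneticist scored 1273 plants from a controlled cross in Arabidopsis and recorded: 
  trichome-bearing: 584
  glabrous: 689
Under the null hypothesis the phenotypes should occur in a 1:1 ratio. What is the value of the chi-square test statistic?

8.661

Total ratio parts = 2. Expected numbers out of 1273:
  trichome-bearing: 1273 × 1/2 = 636.5
  glabrous: 1273 × 1/2 = 636.5
χ² = Σ (O − E)² / E
  trichome-bearing: (584 − 636.5)² / 636.5 = 4.3303
  glabrous: (689 − 636.5)² / 636.5 = 4.3303
χ² = 4.3303 + 4.3303 = 8.6606 ≈ 8.661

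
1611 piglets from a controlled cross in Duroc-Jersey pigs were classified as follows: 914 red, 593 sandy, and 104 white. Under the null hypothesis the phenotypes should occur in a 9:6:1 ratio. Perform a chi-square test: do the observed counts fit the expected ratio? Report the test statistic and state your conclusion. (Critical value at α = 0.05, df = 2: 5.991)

0.381; consistent

The 9:6:1 ratio has 16 parts, so with N = 1611 the expected counts are:
  red: 1611 × 9/16 = 906.1875
  sandy: 1611 × 6/16 = 604.125
  white: 1611 × 1/16 = 100.6875
χ² = Σ (O − E)² / E
  red: (914 − 906.1875)² / 906.1875 = 0.0674
  sandy: (593 − 604.125)² / 604.125 = 0.2049
  white: (104 − 100.6875)² / 100.6875 = 0.1090
χ² = 0.0674 + 0.2049 + 0.1090 = 0.3813 ≈ 0.381
Degrees of freedom = 3 − 1 = 2; critical value at α = 0.05 is 5.991.
Since 0.381 < 5.991, we fail to reject the null hypothesis — the data are consistent with the 9:6:1 ratio.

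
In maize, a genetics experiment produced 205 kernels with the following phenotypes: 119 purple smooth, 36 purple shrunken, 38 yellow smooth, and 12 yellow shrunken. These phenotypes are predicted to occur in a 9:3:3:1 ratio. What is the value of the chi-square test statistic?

The 9:3:3:1 ratio has 16 parts, so with N = 205 the expected counts are:
  purple smooth: 205 × 9/16 = 115.3125
  purple shrunken: 205 × 3/16 = 38.4375
  yellow smooth: 205 × 3/16 = 38.4375
  yellow shrunken: 205 × 1/16 = 12.8125
χ² = Σ (O − E)² / E
  purple smooth: (119 − 115.3125)² / 115.3125 = 0.1179
  purple shrunken: (36 − 38.4375)² / 38.4375 = 0.1546
  yellow smooth: (38 − 38.4375)² / 38.4375 = 0.0050
  yellow shrunken: (12 − 12.8125)² / 12.8125 = 0.0515
χ² = 0.1179 + 0.1546 + 0.0050 + 0.0515 = 0.329

0.329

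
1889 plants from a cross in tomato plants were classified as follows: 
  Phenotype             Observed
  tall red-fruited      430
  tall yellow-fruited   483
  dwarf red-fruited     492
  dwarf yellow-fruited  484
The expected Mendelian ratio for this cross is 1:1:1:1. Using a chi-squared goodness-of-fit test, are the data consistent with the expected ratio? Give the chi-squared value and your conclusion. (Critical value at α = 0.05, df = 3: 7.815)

Under the 1:1:1:1 hypothesis (Σ ratio = 4, N = 1889):
  tall red-fruited: 1889 × 1/4 = 472.25
  tall yellow-fruited: 1889 × 1/4 = 472.25
  dwarf red-fruited: 1889 × 1/4 = 472.25
  dwarf yellow-fruited: 1889 × 1/4 = 472.25
χ² = Σ (O − E)² / E
  tall red-fruited: (430 − 472.25)² / 472.25 = 3.7799
  tall yellow-fruited: (483 − 472.25)² / 472.25 = 0.2447
  dwarf red-fruited: (492 − 472.25)² / 472.25 = 0.8260
  dwarf yellow-fruited: (484 − 472.25)² / 472.25 = 0.2924
χ² = 3.7799 + 0.2447 + 0.8260 + 0.2924 = 5.143
Degrees of freedom = 4 − 1 = 3; critical value at α = 0.05 is 7.815.
Since 5.143 < 7.815, we fail to reject the null hypothesis — the data are consistent with the 1:1:1:1 ratio.

5.143; consistent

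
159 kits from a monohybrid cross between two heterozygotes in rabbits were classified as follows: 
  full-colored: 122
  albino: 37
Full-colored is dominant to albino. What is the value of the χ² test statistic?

For a monohybrid cross between heterozygotes with complete dominance, the expected phenotypic ratio is 3:1.
Expected counts for N = 159 under a 3:1 ratio (total parts = 4):
  full-colored: 159 × 3/4 = 119.25
  albino: 159 × 1/4 = 39.75
χ² = Σ (O − E)² / E
  full-colored: (122 − 119.25)² / 119.25 = 0.0634
  albino: (37 − 39.75)² / 39.75 = 0.1903
χ² = 0.0634 + 0.1903 = 0.2537 ≈ 0.254

0.254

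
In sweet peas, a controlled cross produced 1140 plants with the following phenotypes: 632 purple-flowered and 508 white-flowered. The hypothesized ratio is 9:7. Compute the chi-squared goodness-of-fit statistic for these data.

The 9:7 ratio has 16 parts, so with N = 1140 the expected counts are:
  purple-flowered: 1140 × 9/16 = 641.25
  white-flowered: 1140 × 7/16 = 498.75
χ² = Σ (O − E)² / E
  purple-flowered: (632 − 641.25)² / 641.25 = 0.1334
  white-flowered: (508 − 498.75)² / 498.75 = 0.1716
χ² = 0.1334 + 0.1716 = 0.305

0.305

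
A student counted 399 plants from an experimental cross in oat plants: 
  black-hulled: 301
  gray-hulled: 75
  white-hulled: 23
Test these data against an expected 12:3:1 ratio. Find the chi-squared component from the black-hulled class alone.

0.010

Expected counts for N = 399 under a 12:3:1 ratio (total parts = 16):
  black-hulled: 399 × 12/16 = 299.25
  gray-hulled: 399 × 3/16 = 74.8125
  white-hulled: 399 × 1/16 = 24.9375
Contribution of black-hulled: (301 − 299.25)² / 299.25 = 0.0102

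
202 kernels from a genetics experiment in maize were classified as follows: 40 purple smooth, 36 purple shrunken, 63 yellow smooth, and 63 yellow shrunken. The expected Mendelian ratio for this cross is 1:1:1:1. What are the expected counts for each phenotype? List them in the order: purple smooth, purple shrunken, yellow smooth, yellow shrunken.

Expected counts for N = 202 under a 1:1:1:1 ratio (total parts = 4):
  purple smooth: 202 × 1/4 = 50.5
  purple shrunken: 202 × 1/4 = 50.5
  yellow smooth: 202 × 1/4 = 50.5
  yellow shrunken: 202 × 1/4 = 50.5

50.5, 50.5, 50.5, 50.5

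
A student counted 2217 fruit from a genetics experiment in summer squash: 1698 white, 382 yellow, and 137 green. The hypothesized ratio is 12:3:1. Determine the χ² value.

3.495

Total ratio parts = 16. Expected numbers out of 2217:
  white: 2217 × 12/16 = 1662.75
  yellow: 2217 × 3/16 = 415.6875
  green: 2217 × 1/16 = 138.5625
χ² = Σ (O − E)² / E
  white: (1698 − 1662.75)² / 1662.75 = 0.7473
  yellow: (382 − 415.6875)² / 415.6875 = 2.7300
  green: (137 − 138.5625)² / 138.5625 = 0.0176
χ² = 0.7473 + 2.7300 + 0.0176 = 3.4949 ≈ 3.495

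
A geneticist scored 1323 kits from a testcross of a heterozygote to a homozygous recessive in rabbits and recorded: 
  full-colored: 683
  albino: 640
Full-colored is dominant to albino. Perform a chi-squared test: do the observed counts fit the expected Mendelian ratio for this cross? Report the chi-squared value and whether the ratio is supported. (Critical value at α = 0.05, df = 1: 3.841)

A testcross of a heterozygote (Aa × aa) gives a 1:1 phenotypic ratio.
Expected counts for N = 1323 under a 1:1 ratio (total parts = 2):
  full-colored: 1323 × 1/2 = 661.5
  albino: 1323 × 1/2 = 661.5
χ² = Σ (O − E)² / E
  full-colored: (683 − 661.5)² / 661.5 = 0.6988
  albino: (640 − 661.5)² / 661.5 = 0.6988
χ² = 0.6988 + 0.6988 = 1.3976 ≈ 1.398
Degrees of freedom = 2 − 1 = 1; critical value at α = 0.05 is 3.841.
Since 1.398 < 3.841, we fail to reject the null hypothesis — the data are consistent with the 1:1 ratio.

1.398; consistent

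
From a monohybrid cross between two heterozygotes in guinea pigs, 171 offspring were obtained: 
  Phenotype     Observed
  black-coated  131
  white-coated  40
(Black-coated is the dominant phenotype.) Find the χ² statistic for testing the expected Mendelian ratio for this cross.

0.236

For a monohybrid cross between heterozygotes with complete dominance, the expected phenotypic ratio is 3:1.
Total ratio parts = 4. Expected numbers out of 171:
  black-coated: 171 × 3/4 = 128.25
  white-coated: 171 × 1/4 = 42.75
χ² = Σ (O − E)² / E
  black-coated: (131 − 128.25)² / 128.25 = 0.0590
  white-coated: (40 − 42.75)² / 42.75 = 0.1769
χ² = 0.0590 + 0.1769 = 0.2359 ≈ 0.236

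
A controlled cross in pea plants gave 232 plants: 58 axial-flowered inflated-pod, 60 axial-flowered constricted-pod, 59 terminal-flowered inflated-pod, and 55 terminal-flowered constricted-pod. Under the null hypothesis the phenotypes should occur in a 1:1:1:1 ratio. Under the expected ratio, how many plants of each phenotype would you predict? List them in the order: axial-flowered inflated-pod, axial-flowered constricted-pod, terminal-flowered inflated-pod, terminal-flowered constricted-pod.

58, 58, 58, 58

Expected counts for N = 232 under a 1:1:1:1 ratio (total parts = 4):
  axial-flowered inflated-pod: 232 × 1/4 = 58
  axial-flowered constricted-pod: 232 × 1/4 = 58
  terminal-flowered inflated-pod: 232 × 1/4 = 58
  terminal-flowered constricted-pod: 232 × 1/4 = 58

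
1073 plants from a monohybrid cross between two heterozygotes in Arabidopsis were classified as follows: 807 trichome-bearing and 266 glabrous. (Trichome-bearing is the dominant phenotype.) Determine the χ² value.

0.025

For a monohybrid cross between heterozygotes with complete dominance, the expected phenotypic ratio is 3:1.
Expected counts for N = 1073 under a 3:1 ratio (total parts = 4):
  trichome-bearing: 1073 × 3/4 = 804.75
  glabrous: 1073 × 1/4 = 268.25
χ² = Σ (O − E)² / E
  trichome-bearing: (807 − 804.75)² / 804.75 = 0.0063
  glabrous: (266 − 268.25)² / 268.25 = 0.0189
χ² = 0.0063 + 0.0189 = 0.0252 ≈ 0.025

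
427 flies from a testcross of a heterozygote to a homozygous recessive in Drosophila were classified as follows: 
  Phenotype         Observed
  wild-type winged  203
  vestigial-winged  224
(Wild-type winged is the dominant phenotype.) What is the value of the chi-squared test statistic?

A testcross of a heterozygote (Aa × aa) gives a 1:1 phenotypic ratio.
Under the 1:1 hypothesis (Σ ratio = 2, N = 427):
  wild-type winged: 427 × 1/2 = 213.5
  vestigial-winged: 427 × 1/2 = 213.5
χ² = Σ (O − E)² / E
  wild-type winged: (203 − 213.5)² / 213.5 = 0.5164
  vestigial-winged: (224 − 213.5)² / 213.5 = 0.5164
χ² = 0.5164 + 0.5164 = 1.0328 ≈ 1.033

1.033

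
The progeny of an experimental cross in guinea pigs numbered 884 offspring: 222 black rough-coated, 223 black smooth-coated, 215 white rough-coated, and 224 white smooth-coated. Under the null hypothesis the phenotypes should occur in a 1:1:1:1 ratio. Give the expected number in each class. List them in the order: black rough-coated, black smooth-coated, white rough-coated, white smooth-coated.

221, 221, 221, 221

The 1:1:1:1 ratio has 4 parts, so with N = 884 the expected counts are:
  black rough-coated: 884 × 1/4 = 221
  black smooth-coated: 884 × 1/4 = 221
  white rough-coated: 884 × 1/4 = 221
  white smooth-coated: 884 × 1/4 = 221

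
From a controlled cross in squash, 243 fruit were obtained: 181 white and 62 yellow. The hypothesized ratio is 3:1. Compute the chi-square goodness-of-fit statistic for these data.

Under the 3:1 hypothesis (Σ ratio = 4, N = 243):
  white: 243 × 3/4 = 182.25
  yellow: 243 × 1/4 = 60.75
χ² = Σ (O − E)² / E
  white: (181 − 182.25)² / 182.25 = 0.0086
  yellow: (62 − 60.75)² / 60.75 = 0.0257
χ² = 0.0086 + 0.0257 = 0.0343 ≈ 0.034

0.034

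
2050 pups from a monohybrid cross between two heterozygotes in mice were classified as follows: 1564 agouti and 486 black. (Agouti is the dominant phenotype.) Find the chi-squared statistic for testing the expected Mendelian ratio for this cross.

1.827

For a monohybrid cross between heterozygotes with complete dominance, the expected phenotypic ratio is 3:1.
Total ratio parts = 4. Expected numbers out of 2050:
  agouti: 2050 × 3/4 = 1537.5
  black: 2050 × 1/4 = 512.5
χ² = Σ (O − E)² / E
  agouti: (1564 − 1537.5)² / 1537.5 = 0.4567
  black: (486 − 512.5)² / 512.5 = 1.3702
χ² = 0.4567 + 1.3702 = 1.8269 ≈ 1.827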